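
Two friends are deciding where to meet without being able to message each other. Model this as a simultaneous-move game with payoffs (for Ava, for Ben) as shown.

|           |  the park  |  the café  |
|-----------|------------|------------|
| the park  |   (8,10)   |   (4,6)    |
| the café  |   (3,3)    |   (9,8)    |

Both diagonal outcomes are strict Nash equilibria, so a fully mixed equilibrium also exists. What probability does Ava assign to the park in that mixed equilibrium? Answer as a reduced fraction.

Ava's mix p on the park must make Ben indifferent between the park and the café.
Ben's payoff from the park: 10p + 3(1−p). From the café: 6p + 8(1−p).
Set equal: 4p = 5(1−p) → p = 5/9.

5/9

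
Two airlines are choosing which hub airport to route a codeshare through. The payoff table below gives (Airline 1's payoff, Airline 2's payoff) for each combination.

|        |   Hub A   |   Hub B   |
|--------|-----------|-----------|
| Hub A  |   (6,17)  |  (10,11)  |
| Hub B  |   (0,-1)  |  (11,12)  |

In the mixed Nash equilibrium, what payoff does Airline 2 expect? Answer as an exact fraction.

215/19

Airline 1 mixes with probability p on Hub A, chosen so Airline 2 is indifferent: 17p + (-1)(1−p) = 11p + 12(1−p) gives p = 13/19.
Airline 2's expected payoff is 17·13/19 + (-1)·6/19 = 215/19.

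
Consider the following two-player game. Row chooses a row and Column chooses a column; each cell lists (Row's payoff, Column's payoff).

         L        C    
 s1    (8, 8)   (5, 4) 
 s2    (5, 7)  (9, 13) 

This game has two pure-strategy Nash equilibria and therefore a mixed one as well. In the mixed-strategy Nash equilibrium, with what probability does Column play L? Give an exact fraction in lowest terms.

Column's mix q on L must make Row indifferent between s1 and s2.
Row's payoff from s1: 8q + 5(1−q). From s2: 5q + 9(1−q).
Set equal: 3q = 4(1−q) → q = 4/7.

4/7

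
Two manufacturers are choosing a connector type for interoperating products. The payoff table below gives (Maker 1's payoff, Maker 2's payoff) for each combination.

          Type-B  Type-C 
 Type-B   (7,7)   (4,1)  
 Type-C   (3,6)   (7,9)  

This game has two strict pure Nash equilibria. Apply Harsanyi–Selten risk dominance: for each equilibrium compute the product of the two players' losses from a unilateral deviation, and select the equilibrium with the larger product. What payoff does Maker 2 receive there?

At both Type-B: Maker 1 loses 7 − 3 = 4 by deviating; Maker 2 loses 7 − 1 = 6. Product = 4·6 = 24.
At both Type-C: Maker 1 loses 7 − 4 = 3 by deviating; Maker 2 loses 9 − 6 = 3. Product = 3·3 = 9.
24 > 9, so both Type-B is risk-dominant. Maker 2's payoff there is 7.

7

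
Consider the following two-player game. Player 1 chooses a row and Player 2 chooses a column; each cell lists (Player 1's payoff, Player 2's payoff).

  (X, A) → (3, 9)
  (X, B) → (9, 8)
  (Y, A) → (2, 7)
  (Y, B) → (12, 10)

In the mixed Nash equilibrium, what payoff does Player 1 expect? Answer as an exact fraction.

9/2

Player 2 mixes with probability q on A, chosen so Player 1 is indifferent: 3q + 9(1−q) = 2q + 12(1−q) gives q = 3/4.
Player 1's expected payoff (from either row, since indifferent) is 3·3/4 + 9·1/4 = 9/2.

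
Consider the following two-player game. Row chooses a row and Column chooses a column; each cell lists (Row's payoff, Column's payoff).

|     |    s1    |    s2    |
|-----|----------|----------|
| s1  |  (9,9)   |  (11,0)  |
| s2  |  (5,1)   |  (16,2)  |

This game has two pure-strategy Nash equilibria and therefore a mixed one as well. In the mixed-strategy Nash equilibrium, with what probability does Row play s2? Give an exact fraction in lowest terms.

9/10

Row's mix p on s1 must make Column indifferent between s1 and s2.
Column's payoff from s1: 9p + 1(1−p). From s2: 0p + 2(1−p).
Set equal: 9p = 1(1−p) → p = 1/10.
Probability on s2 is 1 − 1/10 = 9/10.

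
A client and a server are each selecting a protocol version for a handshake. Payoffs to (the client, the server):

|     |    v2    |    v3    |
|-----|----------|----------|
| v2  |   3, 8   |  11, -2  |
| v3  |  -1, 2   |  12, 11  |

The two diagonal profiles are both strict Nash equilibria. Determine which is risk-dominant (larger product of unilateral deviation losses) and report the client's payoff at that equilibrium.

At both v2: the client loses 3 − (-1) = 4 by deviating; the server loses 8 − (-2) = 10. Product = 4·10 = 40.
At both v3: the client loses 12 − 11 = 1 by deviating; the server loses 11 − 2 = 9. Product = 1·9 = 9.
40 > 9, so both v2 is risk-dominant. The client's payoff there is 3.

3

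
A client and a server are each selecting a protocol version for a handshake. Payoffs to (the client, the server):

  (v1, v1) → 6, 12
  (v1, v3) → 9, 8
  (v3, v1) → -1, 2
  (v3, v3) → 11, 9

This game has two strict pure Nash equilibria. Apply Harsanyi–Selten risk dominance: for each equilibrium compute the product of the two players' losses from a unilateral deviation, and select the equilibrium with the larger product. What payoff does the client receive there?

At both v1: the client loses 6 − (-1) = 7 by deviating; the server loses 12 − 8 = 4. Product = 7·4 = 28.
At both v3: the client loses 11 − 9 = 2 by deviating; the server loses 9 − 2 = 7. Product = 2·7 = 14.
28 > 14, so both v1 is risk-dominant. The client's payoff there is 6.

6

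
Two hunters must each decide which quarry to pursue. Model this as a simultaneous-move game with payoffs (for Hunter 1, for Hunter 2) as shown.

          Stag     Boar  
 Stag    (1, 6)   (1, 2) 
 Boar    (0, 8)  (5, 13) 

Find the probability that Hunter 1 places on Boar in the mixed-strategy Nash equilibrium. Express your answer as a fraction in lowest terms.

4/9

Hunter 1's mix p on Stag must make Hunter 2 indifferent between Stag and Boar.
Hunter 2's payoff from Stag: 6p + 8(1−p). From Boar: 2p + 13(1−p).
Set equal: 4p = 5(1−p) → p = 5/9.
Probability on Boar is 1 − 5/9 = 4/9.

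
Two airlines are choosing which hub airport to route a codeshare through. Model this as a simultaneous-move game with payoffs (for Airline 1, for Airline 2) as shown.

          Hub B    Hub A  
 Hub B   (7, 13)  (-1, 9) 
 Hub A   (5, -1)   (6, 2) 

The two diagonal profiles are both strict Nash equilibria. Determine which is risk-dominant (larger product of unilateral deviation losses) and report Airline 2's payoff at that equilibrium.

2

At both Hub B: Airline 1 loses 7 − 5 = 2 by deviating; Airline 2 loses 13 − 9 = 4. Product = 2·4 = 8.
At both Hub A: Airline 1 loses 6 − (-1) = 7 by deviating; Airline 2 loses 2 − (-1) = 3. Product = 7·3 = 21.
21 > 8, so both Hub A is risk-dominant. Airline 2's payoff there is 2.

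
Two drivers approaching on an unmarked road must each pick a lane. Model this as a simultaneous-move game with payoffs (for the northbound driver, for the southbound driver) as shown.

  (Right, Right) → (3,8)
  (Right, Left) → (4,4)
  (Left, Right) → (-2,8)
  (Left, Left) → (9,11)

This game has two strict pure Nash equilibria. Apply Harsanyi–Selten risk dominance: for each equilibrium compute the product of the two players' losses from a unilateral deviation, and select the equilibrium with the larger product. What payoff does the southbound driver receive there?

8

At both Right: the northbound driver loses 3 − (-2) = 5 by deviating; the southbound driver loses 8 − 4 = 4. Product = 5·4 = 20.
At both Left: the northbound driver loses 9 − 4 = 5 by deviating; the southbound driver loses 11 − 8 = 3. Product = 5·3 = 15.
20 > 15, so both Right is risk-dominant. The southbound driver's payoff there is 8.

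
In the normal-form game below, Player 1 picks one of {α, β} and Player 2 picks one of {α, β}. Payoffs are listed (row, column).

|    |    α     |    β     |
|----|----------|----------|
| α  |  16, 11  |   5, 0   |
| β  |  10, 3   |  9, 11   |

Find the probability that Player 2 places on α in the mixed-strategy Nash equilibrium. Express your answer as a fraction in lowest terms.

Player 2's mix q on α must make Player 1 indifferent between α and β.
Player 1's payoff from α: 16q + 5(1−q). From β: 10q + 9(1−q).
Set equal: 6q = 4(1−q) → q = 4/10 = 2/5.

2/5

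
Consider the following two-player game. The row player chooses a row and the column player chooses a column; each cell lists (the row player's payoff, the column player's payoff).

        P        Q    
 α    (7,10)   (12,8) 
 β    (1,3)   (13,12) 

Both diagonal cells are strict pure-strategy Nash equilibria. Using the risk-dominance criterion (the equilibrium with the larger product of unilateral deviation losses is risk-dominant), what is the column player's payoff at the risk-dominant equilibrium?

10

At (α, P): the row player loses 7 − 1 = 6 by deviating; the column player loses 10 − 8 = 2. Product = 6·2 = 12.
At (β, Q): the row player loses 13 − 12 = 1 by deviating; the column player loses 12 − 3 = 9. Product = 1·9 = 9.
12 > 9, so (α, P) is risk-dominant. The column player's payoff there is 10.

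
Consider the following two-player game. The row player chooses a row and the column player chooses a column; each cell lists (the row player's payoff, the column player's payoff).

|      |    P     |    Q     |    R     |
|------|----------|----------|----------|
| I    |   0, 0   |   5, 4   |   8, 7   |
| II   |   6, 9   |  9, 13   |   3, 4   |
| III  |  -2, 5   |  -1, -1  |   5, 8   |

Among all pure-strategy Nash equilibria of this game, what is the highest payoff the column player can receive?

13

(I, R) is a pure NE (the row player: 8 ≥ 5; the column player: 7 ≥ 4). The column player gets 7.
(II, Q) is a pure NE (the row player: 9 ≥ 5; the column player: 13 ≥ 9). The column player gets 13.
Every other cell has a profitable deviation for at least one player. Highest of {7, 13} is 13.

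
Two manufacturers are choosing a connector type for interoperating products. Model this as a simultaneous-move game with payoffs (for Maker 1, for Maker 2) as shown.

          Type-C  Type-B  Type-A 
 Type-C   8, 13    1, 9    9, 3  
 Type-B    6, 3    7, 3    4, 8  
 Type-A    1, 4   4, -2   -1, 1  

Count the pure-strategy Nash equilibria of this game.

Both Type-C: Maker 1 gets 8 (best alternative 6); Maker 2 gets 13 (best alternative 9). Neither deviates — NE.
Both Type-B is not a NE: Maker 2 would switch to Type-A (8 > 3).
No other cell survives both best-response checks, so there is 1 pure NE.

1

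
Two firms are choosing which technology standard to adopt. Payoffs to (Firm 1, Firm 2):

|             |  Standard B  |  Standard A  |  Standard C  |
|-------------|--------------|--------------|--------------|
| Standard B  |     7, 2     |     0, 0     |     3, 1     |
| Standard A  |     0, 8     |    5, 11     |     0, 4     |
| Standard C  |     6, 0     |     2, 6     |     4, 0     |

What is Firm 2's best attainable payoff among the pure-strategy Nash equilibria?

Both Standard B is a pure NE (Firm 1: 7 ≥ 6; Firm 2: 2 ≥ 1). Firm 2 gets 2.
Both Standard A is a pure NE (Firm 1: 5 ≥ 2; Firm 2: 11 ≥ 8). Firm 2 gets 11.
Every other cell has a profitable deviation for at least one player. Highest of {2, 11} is 11.

11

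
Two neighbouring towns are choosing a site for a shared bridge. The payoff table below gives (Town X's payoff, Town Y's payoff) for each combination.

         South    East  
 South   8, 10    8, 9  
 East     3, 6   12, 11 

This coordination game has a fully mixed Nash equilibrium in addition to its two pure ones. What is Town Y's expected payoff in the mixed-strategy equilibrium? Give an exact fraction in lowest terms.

28/3

Town X mixes with probability p on South, chosen so Town Y is indifferent: 10p + 6(1−p) = 9p + 11(1−p) gives p = 5/6.
Town Y's expected payoff is 10·5/6 + 6·1/6 = 28/3.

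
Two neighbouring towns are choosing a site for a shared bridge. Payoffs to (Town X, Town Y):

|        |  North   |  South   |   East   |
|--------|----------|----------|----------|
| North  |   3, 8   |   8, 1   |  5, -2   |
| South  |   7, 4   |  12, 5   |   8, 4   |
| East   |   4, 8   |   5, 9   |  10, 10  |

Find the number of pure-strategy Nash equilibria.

Both South: Town X gets 12 (best alternative 8); Town Y gets 5 (best alternative 4). Neither deviates — NE.
Both East: Town X gets 10 (best alternative 8); Town Y gets 10 (best alternative 9). Neither deviates — NE.
Both North is not a NE: Town X would switch to South (7 > 3).
No other cell survives both best-response checks, so there are 2 pure NE.

2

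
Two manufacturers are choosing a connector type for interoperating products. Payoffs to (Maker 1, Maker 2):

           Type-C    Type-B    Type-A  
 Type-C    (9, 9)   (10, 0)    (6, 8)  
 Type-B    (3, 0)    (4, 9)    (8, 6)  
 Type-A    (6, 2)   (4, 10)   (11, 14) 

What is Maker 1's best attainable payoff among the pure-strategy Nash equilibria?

Both Type-C is a pure NE (Maker 1: 9 ≥ 6; Maker 2: 9 ≥ 8). Maker 1 gets 9.
Both Type-A is a pure NE (Maker 1: 11 ≥ 8; Maker 2: 14 ≥ 10). Maker 1 gets 11.
Every other cell has a profitable deviation for at least one player. Highest of {9, 11} is 11.

11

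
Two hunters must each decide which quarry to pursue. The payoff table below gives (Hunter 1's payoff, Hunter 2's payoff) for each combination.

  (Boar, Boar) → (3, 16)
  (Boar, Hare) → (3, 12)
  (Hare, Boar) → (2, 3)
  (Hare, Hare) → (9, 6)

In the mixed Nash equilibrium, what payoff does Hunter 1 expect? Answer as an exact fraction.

3

Hunter 2 mixes with probability q on Boar, chosen so Hunter 1 is indifferent: 3q + 3(1−q) = 2q + 9(1−q) gives q = 6/7.
Hunter 1's expected payoff (from either row, since indifferent) is 3·6/7 + 3·1/7 = 3.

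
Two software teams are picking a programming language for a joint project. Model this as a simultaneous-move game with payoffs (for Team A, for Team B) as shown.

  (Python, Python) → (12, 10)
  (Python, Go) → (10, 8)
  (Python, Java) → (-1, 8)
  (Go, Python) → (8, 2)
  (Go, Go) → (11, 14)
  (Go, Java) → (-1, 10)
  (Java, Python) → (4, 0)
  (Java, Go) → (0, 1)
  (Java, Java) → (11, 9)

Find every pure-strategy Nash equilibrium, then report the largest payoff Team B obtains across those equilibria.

Both Python is a pure NE (Team A: 12 ≥ 8; Team B: 10 ≥ 8). Team B gets 10.
Both Go is a pure NE (Team A: 11 ≥ 10; Team B: 14 ≥ 10). Team B gets 14.
Both Java is a pure NE (Team A: 11 ≥ -1; Team B: 9 ≥ 1). Team B gets 9.
Every other cell has a profitable deviation for at least one player. Highest of {10, 14, 9} is 14.

14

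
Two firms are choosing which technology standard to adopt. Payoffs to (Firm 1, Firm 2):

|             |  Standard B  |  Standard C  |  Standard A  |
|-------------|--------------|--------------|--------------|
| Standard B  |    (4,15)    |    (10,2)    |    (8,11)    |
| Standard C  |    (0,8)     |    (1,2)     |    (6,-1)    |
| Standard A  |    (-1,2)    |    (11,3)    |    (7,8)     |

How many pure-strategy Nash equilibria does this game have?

Both Standard B: Firm 1 gets 4 (best alternative 0); Firm 2 gets 15 (best alternative 11). Neither deviates — NE.
Both Standard C is not a NE: Firm 1 would switch to Standard A (11 > 1).
No other cell survives both best-response checks, so there is 1 pure NE.

1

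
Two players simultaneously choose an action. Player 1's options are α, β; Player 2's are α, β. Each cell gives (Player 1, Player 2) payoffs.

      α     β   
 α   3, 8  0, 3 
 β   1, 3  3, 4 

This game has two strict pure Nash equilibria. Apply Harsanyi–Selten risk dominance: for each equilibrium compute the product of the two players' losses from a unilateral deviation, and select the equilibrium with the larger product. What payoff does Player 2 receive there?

At both α: Player 1 loses 3 − 1 = 2 by deviating; Player 2 loses 8 − 3 = 5. Product = 2·5 = 10.
At both β: Player 1 loses 3 − 0 = 3 by deviating; Player 2 loses 4 − 3 = 1. Product = 3·1 = 3.
10 > 3, so both α is risk-dominant. Player 2's payoff there is 8.

8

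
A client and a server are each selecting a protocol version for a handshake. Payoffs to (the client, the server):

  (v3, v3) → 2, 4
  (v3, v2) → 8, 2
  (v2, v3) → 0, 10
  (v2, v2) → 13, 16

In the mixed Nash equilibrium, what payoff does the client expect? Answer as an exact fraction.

26/7

The server mixes with probability q on v3, chosen so the client is indifferent: 2q + 8(1−q) = 0q + 13(1−q) gives q = 5/7.
The client's expected payoff (from either row, since indifferent) is 2·5/7 + 8·2/7 = 26/7.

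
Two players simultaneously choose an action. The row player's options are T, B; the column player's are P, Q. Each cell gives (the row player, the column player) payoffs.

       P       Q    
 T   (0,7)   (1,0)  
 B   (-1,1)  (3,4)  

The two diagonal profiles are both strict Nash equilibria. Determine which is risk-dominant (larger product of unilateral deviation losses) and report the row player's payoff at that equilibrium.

0

At (T, P): the row player loses 0 − (-1) = 1 by deviating; the column player loses 7 − 0 = 7. Product = 1·7 = 7.
At (B, Q): the row player loses 3 − 1 = 2 by deviating; the column player loses 4 − 1 = 3. Product = 2·3 = 6.
7 > 6, so (T, P) is risk-dominant. The row player's payoff there is 0.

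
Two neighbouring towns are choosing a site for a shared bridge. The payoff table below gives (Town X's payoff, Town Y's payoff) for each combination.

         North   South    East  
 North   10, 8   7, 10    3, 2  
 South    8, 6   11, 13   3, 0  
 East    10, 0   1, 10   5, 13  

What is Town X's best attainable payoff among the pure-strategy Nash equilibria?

11

Both South is a pure NE (Town X: 11 ≥ 7; Town Y: 13 ≥ 6). Town X gets 11.
Both East is a pure NE (Town X: 5 ≥ 3; Town Y: 13 ≥ 10). Town X gets 5.
Every other cell has a profitable deviation for at least one player. Highest of {11, 5} is 11.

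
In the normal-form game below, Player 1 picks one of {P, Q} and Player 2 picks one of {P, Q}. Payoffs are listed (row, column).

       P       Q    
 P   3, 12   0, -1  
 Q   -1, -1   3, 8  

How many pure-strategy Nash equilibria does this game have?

2

Both P: Player 1 gets 3 (best alternative -1); Player 2 gets 12 (best alternative -1). Neither deviates — NE.
Both Q: Player 1 gets 3 (best alternative 0); Player 2 gets 8 (best alternative -1). Neither deviates — NE.
(Q, P) is not a NE: Player 1 would switch to P (3 > -1).
No other cell survives both best-response checks, so there are 2 pure NE.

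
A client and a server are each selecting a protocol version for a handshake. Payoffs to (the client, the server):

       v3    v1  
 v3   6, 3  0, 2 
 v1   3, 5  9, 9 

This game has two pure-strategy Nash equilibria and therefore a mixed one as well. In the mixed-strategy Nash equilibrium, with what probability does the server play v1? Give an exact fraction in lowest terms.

The server's mix q on v3 must make the client indifferent between v3 and v1.
The client's payoff from v3: 6q + 0(1−q). From v1: 3q + 9(1−q).
Set equal: 3q = 9(1−q) → q = 9/12 = 3/4.
Probability on v1 is 1 − 3/4 = 1/4.

1/4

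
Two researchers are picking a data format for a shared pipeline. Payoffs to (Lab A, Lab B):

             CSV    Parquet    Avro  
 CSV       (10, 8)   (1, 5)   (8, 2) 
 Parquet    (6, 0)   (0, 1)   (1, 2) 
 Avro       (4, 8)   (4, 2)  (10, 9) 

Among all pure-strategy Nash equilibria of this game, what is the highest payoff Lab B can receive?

Both CSV is a pure NE (Lab A: 10 ≥ 6; Lab B: 8 ≥ 5). Lab B gets 8.
Both Avro is a pure NE (Lab A: 10 ≥ 8; Lab B: 9 ≥ 8). Lab B gets 9.
Every other cell has a profitable deviation for at least one player. Highest of {8, 9} is 9.

9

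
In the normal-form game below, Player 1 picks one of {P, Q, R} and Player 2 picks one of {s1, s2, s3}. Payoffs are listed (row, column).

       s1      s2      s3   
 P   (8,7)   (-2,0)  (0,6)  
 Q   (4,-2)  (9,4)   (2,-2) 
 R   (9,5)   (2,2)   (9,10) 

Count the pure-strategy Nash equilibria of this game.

(Q, s2): Player 1 gets 9 (best alternative 2); Player 2 gets 4 (best alternative -2). Neither deviates — NE.
(R, s3): Player 1 gets 9 (best alternative 2); Player 2 gets 10 (best alternative 5). Neither deviates — NE.
(P, s1) is not a NE: Player 1 would switch to R (9 > 8).
No other cell survives both best-response checks, so there are 2 pure NE.

2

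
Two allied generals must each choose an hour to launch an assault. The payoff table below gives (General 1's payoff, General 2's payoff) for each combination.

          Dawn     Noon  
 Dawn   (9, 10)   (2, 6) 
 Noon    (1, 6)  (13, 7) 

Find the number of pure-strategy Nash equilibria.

2

Both Dawn: General 1 gets 9 (best alternative 1); General 2 gets 10 (best alternative 6). Neither deviates — NE.
Both Noon: General 1 gets 13 (best alternative 2); General 2 gets 7 (best alternative 6). Neither deviates — NE.
(Dawn, Noon) is not a NE: General 1 would switch to Noon (13 > 2).
No other cell survives both best-response checks, so there are 2 pure NE.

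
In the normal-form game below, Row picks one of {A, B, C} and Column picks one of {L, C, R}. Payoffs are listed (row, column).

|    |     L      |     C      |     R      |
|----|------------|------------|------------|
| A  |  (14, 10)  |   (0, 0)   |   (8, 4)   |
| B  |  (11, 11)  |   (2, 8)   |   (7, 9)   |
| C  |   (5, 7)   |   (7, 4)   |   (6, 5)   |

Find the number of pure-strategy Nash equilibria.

1

(A, L): Row gets 14 (best alternative 11); Column gets 10 (best alternative 4). Neither deviates — NE.
(B, C) is not a NE: Row would switch to C (7 > 2).
No other cell survives both best-response checks, so there is 1 pure NE.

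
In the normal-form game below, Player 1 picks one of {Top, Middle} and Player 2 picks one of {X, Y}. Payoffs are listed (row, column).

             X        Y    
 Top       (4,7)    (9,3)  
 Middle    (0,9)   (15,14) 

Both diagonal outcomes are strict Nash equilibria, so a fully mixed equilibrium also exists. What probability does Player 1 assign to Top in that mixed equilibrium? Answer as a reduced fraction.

Player 1's mix p on Top must make Player 2 indifferent between X and Y.
Player 2's payoff from X: 7p + 9(1−p). From Y: 3p + 14(1−p).
Set equal: 4p = 5(1−p) → p = 5/9.

5/9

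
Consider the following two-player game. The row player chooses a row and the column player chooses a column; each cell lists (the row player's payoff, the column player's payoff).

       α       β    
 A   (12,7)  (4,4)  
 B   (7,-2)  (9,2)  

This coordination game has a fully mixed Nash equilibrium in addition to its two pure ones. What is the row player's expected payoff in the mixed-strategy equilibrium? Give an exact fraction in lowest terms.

The column player mixes with probability q on α, chosen so the row player is indifferent: 12q + 4(1−q) = 7q + 9(1−q) gives q = 1/2.
The row player's expected payoff (from either row, since indifferent) is 12·1/2 + 4·1/2 = 8.

8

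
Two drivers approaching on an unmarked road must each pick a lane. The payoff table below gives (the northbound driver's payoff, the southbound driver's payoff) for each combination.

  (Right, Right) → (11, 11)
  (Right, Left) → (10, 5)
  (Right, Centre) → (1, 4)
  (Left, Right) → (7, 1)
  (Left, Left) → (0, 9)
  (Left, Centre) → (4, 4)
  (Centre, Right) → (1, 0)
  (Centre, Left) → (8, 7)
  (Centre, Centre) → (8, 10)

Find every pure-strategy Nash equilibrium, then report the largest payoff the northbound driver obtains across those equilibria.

Both Right is a pure NE (the northbound driver: 11 ≥ 7; the southbound driver: 11 ≥ 5). The northbound driver gets 11.
Both Centre is a pure NE (the northbound driver: 8 ≥ 4; the southbound driver: 10 ≥ 7). The northbound driver gets 8.
Every other cell has a profitable deviation for at least one player. Highest of {11, 8} is 11.

11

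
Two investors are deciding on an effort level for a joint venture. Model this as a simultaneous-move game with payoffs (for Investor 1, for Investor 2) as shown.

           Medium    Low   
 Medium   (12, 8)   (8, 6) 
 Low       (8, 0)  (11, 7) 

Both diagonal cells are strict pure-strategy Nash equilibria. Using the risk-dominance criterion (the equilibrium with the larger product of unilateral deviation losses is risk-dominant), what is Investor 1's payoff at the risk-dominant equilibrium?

11

At both Medium: Investor 1 loses 12 − 8 = 4 by deviating; Investor 2 loses 8 − 6 = 2. Product = 4·2 = 8.
At both Low: Investor 1 loses 11 − 8 = 3 by deviating; Investor 2 loses 7 − 0 = 7. Product = 3·7 = 21.
21 > 8, so both Low is risk-dominant. Investor 1's payoff there is 11.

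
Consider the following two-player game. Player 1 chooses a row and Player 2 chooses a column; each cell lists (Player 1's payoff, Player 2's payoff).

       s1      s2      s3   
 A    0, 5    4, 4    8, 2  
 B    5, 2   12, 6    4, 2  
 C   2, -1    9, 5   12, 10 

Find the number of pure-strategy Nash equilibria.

(B, s2): Player 1 gets 12 (best alternative 9); Player 2 gets 6 (best alternative 2). Neither deviates — NE.
(C, s3): Player 1 gets 12 (best alternative 8); Player 2 gets 10 (best alternative 5). Neither deviates — NE.
(A, s1) is not a NE: Player 1 would switch to B (5 > 0).
No other cell survives both best-response checks, so there are 2 pure NE.

2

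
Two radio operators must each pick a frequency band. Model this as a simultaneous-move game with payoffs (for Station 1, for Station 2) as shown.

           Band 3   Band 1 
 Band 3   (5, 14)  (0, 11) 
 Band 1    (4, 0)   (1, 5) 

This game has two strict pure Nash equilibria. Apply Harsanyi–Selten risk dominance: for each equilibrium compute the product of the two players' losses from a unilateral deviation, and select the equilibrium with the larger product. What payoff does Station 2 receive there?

At both Band 3: Station 1 loses 5 − 4 = 1 by deviating; Station 2 loses 14 − 11 = 3. Product = 1·3 = 3.
At both Band 1: Station 1 loses 1 − 0 = 1 by deviating; Station 2 loses 5 − 0 = 5. Product = 1·5 = 5.
5 > 3, so both Band 1 is risk-dominant. Station 2's payoff there is 5.

5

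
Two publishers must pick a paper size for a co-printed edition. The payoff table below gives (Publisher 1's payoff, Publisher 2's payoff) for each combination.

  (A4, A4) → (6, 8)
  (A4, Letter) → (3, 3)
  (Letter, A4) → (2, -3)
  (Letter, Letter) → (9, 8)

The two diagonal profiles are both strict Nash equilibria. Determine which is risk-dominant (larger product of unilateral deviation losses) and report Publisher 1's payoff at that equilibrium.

9

At both A4: Publisher 1 loses 6 − 2 = 4 by deviating; Publisher 2 loses 8 − 3 = 5. Product = 4·5 = 20.
At both Letter: Publisher 1 loses 9 − 3 = 6 by deviating; Publisher 2 loses 8 − (-3) = 11. Product = 6·11 = 66.
66 > 20, so both Letter is risk-dominant. Publisher 1's payoff there is 9.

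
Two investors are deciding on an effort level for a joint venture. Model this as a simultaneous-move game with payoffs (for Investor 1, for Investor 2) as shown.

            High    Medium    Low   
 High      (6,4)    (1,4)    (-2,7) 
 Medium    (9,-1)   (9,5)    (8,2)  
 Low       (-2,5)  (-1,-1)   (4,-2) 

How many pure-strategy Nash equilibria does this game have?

1

Both Medium: Investor 1 gets 9 (best alternative 1); Investor 2 gets 5 (best alternative 2). Neither deviates — NE.
Both Low is not a NE: Investor 1 would switch to Medium (8 > 4).
No other cell survives both best-response checks, so there is 1 pure NE.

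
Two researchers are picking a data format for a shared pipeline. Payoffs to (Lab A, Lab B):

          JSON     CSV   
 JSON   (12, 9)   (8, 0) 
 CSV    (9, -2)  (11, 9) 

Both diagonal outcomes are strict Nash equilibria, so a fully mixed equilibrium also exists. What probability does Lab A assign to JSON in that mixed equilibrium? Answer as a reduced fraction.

11/20

Lab A's mix p on JSON must make Lab B indifferent between JSON and CSV.
Lab B's payoff from JSON: 9p + (-2)(1−p). From CSV: 0p + 9(1−p).
Set equal: 9p = 11(1−p) → p = 11/20.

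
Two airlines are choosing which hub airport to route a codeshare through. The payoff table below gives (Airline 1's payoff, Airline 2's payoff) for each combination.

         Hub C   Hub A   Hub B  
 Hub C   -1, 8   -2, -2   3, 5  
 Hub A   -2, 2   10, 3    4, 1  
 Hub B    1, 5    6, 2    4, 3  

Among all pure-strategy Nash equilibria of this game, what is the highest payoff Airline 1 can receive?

10

Both Hub A is a pure NE (Airline 1: 10 ≥ 6; Airline 2: 3 ≥ 2). Airline 1 gets 10.
(Hub B, Hub C) is a pure NE (Airline 1: 1 ≥ -1; Airline 2: 5 ≥ 3). Airline 1 gets 1.
Every other cell has a profitable deviation for at least one player. Highest of {10, 1} is 10.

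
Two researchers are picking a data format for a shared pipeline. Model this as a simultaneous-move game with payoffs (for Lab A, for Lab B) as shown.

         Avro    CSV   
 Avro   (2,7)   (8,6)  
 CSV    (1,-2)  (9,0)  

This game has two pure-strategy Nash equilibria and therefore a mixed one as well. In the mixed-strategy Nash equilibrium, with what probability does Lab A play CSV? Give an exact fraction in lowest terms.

Lab A's mix p on Avro must make Lab B indifferent between Avro and CSV.
Lab B's payoff from Avro: 7p + (-2)(1−p). From CSV: 6p + 0(1−p).
Set equal: 1p = 2(1−p) → p = 2/3.
Probability on CSV is 1 − 2/3 = 1/3.

1/3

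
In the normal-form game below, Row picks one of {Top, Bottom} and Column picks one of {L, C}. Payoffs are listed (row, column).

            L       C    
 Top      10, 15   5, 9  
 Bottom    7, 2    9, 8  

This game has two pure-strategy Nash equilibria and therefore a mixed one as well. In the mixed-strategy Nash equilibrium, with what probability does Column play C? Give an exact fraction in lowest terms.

Column's mix q on L must make Row indifferent between Top and Bottom.
Row's payoff from Top: 10q + 5(1−q). From Bottom: 7q + 9(1−q).
Set equal: 3q = 4(1−q) → q = 4/7.
Probability on C is 1 − 4/7 = 3/7.

3/7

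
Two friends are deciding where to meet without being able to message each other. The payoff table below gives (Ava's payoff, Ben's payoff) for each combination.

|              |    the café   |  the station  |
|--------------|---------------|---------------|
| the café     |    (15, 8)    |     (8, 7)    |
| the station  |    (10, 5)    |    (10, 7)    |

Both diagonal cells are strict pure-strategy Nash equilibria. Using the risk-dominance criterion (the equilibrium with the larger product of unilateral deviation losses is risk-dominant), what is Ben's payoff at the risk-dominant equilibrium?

8

At both the café: Ava loses 15 − 10 = 5 by deviating; Ben loses 8 − 7 = 1. Product = 5·1 = 5.
At both the station: Ava loses 10 − 8 = 2 by deviating; Ben loses 7 − 5 = 2. Product = 2·2 = 4.
5 > 4, so both the café is risk-dominant. Ben's payoff there is 8.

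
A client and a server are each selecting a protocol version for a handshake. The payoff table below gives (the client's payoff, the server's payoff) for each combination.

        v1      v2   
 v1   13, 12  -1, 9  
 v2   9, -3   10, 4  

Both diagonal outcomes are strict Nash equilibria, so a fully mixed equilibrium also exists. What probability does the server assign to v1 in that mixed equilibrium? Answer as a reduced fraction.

11/15

The server's mix q on v1 must make the client indifferent between v1 and v2.
The client's payoff from v1: 13q + (-1)(1−q). From v2: 9q + 10(1−q).
Set equal: 4q = 11(1−q) → q = 11/15.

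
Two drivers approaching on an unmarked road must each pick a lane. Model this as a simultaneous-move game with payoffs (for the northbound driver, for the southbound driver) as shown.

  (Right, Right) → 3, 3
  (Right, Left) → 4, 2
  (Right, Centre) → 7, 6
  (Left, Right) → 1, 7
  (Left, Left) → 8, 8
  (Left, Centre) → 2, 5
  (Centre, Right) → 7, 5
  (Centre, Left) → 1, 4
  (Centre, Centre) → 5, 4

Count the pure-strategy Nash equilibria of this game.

3

(Right, Centre): the northbound driver gets 7 (best alternative 5); the southbound driver gets 6 (best alternative 3). Neither deviates — NE.
Both Left: the northbound driver gets 8 (best alternative 4); the southbound driver gets 8 (best alternative 7). Neither deviates — NE.
(Centre, Right): the northbound driver gets 7 (best alternative 3); the southbound driver gets 5 (best alternative 4). Neither deviates — NE.
Both Centre is not a NE: the northbound driver would switch to Right (7 > 5).
No other cell survives both best-response checks, so there are 3 pure NE.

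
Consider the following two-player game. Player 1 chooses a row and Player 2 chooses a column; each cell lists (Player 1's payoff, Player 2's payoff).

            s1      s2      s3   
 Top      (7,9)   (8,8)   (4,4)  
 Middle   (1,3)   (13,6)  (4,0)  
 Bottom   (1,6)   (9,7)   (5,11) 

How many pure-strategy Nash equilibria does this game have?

3

(Top, s1): Player 1 gets 7 (best alternative 1); Player 2 gets 9 (best alternative 8). Neither deviates — NE.
(Middle, s2): Player 1 gets 13 (best alternative 9); Player 2 gets 6 (best alternative 3). Neither deviates — NE.
(Bottom, s3): Player 1 gets 5 (best alternative 4); Player 2 gets 11 (best alternative 7). Neither deviates — NE.
(Bottom, s1) is not a NE: Player 1 would switch to Top (7 > 1).
No other cell survives both best-response checks, so there are 3 pure NE.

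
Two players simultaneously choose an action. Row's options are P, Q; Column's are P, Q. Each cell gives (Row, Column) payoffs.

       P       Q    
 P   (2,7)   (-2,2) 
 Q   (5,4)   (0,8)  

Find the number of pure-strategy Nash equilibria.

1

Both Q: Row gets 0 (best alternative -2); Column gets 8 (best alternative 4). Neither deviates — NE.
Both P is not a NE: Row would switch to Q (5 > 2).
No other cell survives both best-response checks, so there is 1 pure NE.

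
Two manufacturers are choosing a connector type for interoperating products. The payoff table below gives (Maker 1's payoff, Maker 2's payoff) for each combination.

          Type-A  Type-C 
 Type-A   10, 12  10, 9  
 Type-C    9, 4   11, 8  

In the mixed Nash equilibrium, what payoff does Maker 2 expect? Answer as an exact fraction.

Maker 1 mixes with probability p on Type-A, chosen so Maker 2 is indifferent: 12p + 4(1−p) = 9p + 8(1−p) gives p = 4/7.
Maker 2's expected payoff is 12·4/7 + 4·3/7 = 60/7.

60/7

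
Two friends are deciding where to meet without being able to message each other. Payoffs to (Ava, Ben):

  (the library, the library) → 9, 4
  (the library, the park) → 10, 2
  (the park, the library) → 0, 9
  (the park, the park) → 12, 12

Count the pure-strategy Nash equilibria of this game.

Both the library: Ava gets 9 (best alternative 0); Ben gets 4 (best alternative 2). Neither deviates — NE.
Both the park: Ava gets 12 (best alternative 10); Ben gets 12 (best alternative 9). Neither deviates — NE.
(the library, the park) is not a NE: Ava would switch to the park (12 > 10).
No other cell survives both best-response checks, so there are 2 pure NE.

2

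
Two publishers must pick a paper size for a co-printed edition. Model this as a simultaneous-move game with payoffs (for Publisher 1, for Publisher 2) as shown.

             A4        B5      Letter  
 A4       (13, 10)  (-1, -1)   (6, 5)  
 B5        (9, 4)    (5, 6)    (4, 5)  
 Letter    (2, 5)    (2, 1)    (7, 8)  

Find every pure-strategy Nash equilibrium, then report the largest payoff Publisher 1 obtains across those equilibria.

13

Both A4 is a pure NE (Publisher 1: 13 ≥ 9; Publisher 2: 10 ≥ 5). Publisher 1 gets 13.
Both B5 is a pure NE (Publisher 1: 5 ≥ 2; Publisher 2: 6 ≥ 5). Publisher 1 gets 5.
Both Letter is a pure NE (Publisher 1: 7 ≥ 6; Publisher 2: 8 ≥ 5). Publisher 1 gets 7.
Every other cell has a profitable deviation for at least one player. Highest of {13, 5, 7} is 13.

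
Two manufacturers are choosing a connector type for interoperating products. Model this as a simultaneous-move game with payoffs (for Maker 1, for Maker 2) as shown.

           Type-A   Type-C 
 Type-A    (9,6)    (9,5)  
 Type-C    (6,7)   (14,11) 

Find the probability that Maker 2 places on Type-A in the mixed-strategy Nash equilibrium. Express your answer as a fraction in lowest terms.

Maker 2's mix q on Type-A must make Maker 1 indifferent between Type-A and Type-C.
Maker 1's payoff from Type-A: 9q + 9(1−q). From Type-C: 6q + 14(1−q).
Set equal: 3q = 5(1−q) → q = 5/8.

5/8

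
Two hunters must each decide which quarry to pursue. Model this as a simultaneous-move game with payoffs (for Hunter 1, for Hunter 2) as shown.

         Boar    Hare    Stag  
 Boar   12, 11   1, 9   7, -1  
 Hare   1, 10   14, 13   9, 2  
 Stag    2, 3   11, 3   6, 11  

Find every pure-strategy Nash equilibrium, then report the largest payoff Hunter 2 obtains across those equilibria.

13

Both Boar is a pure NE (Hunter 1: 12 ≥ 2; Hunter 2: 11 ≥ 9). Hunter 2 gets 11.
Both Hare is a pure NE (Hunter 1: 14 ≥ 11; Hunter 2: 13 ≥ 10). Hunter 2 gets 13.
Every other cell has a profitable deviation for at least one player. Highest of {11, 13} is 13.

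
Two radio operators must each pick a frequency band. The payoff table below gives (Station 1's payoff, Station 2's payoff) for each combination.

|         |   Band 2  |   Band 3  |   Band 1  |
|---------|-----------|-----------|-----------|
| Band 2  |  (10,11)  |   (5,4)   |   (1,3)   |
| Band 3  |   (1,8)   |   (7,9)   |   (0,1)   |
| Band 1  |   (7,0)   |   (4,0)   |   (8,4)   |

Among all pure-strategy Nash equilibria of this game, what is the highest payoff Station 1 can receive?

10

Both Band 2 is a pure NE (Station 1: 10 ≥ 7; Station 2: 11 ≥ 4). Station 1 gets 10.
Both Band 3 is a pure NE (Station 1: 7 ≥ 5; Station 2: 9 ≥ 8). Station 1 gets 7.
Both Band 1 is a pure NE (Station 1: 8 ≥ 1; Station 2: 4 ≥ 0). Station 1 gets 8.
Every other cell has a profitable deviation for at least one player. Highest of {10, 7, 8} is 10.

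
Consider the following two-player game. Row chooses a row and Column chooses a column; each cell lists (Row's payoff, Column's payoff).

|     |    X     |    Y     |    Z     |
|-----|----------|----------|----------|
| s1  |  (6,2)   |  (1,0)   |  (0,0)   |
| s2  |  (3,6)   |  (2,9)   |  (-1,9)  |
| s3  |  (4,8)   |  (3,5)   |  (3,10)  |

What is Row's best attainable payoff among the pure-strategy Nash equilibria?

(s1, X) is a pure NE (Row: 6 ≥ 4; Column: 2 ≥ 0). Row gets 6.
(s3, Z) is a pure NE (Row: 3 ≥ 0; Column: 10 ≥ 8). Row gets 3.
Every other cell has a profitable deviation for at least one player. Highest of {6, 3} is 6.

6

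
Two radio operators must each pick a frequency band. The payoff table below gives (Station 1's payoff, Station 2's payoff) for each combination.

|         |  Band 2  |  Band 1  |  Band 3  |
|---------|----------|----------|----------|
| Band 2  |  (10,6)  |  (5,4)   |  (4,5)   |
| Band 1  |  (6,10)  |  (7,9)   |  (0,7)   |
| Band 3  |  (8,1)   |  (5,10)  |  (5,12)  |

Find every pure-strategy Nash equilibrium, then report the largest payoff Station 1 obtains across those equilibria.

Both Band 2 is a pure NE (Station 1: 10 ≥ 8; Station 2: 6 ≥ 5). Station 1 gets 10.
Both Band 3 is a pure NE (Station 1: 5 ≥ 4; Station 2: 12 ≥ 10). Station 1 gets 5.
Every other cell has a profitable deviation for at least one player. Highest of {10, 5} is 10.

10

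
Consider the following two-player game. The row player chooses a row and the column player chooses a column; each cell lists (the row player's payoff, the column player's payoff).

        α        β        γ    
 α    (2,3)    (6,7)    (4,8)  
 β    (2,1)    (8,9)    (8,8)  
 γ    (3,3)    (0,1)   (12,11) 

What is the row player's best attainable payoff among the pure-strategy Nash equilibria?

Both β is a pure NE (the row player: 8 ≥ 6; the column player: 9 ≥ 8). The row player gets 8.
Both γ is a pure NE (the row player: 12 ≥ 8; the column player: 11 ≥ 3). The row player gets 12.
Every other cell has a profitable deviation for at least one player. Highest of {8, 12} is 12.

12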